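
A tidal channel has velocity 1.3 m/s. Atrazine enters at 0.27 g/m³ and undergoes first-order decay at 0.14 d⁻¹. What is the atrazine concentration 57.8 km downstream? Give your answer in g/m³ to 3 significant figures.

Travel time t = 57.8 km / 1.3 m/s = 5.78e+04/1.3 = 4.446e+04 s = 0.5146 d.
First-order decay: C = 0.27·exp(−0.14·0.5146) = 0.27·0.9305 = 0.2512 g/m³.

0.251 g/m³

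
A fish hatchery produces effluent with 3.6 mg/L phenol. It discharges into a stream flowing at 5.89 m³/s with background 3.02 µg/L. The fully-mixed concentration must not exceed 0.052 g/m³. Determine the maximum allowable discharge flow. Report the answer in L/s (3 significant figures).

3.02 µg/L = 0.00302 mg/L.
Mass balance at complete mixing: C_std·(Q_w + Q_r) = Q_w·C_e + Q_r·C_b.
Rearranging, Q_w = Q_r·(C_std − C_b)/(C_e − C_std) = 5.89·(0.052 − 0.00302) / (3.6 − 0.052) = 0.08131 m³/s.
= 81.31 L/s.

81.3 L/s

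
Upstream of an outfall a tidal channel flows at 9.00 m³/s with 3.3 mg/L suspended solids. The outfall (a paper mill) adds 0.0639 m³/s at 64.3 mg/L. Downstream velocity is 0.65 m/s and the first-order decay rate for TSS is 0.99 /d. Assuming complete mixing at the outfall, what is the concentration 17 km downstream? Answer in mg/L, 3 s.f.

After complete mixing, C₀ = (0.0639·64.3 + 9·3.3) / 9.064 = 3.73 mg/L.
Travel time t = 1.7e+04 m / 0.65 m/s = 2.615e+04 s = 0.3027 d.
C = 3.73·exp(−0.99·0.3027) = 3.73·0.7411 = 2.764 mg/L.

2.76 mg/L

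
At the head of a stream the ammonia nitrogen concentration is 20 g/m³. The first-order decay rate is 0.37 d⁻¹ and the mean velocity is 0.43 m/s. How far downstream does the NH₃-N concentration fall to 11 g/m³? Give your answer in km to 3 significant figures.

From C = C₀·e^(−kt), t = ln(C₀/C)/k = ln(20/11)/0.37 = 0.5978/0.37 = 1.616 d.
Distance = v·t = 0.43 m/s × 1.396e+05 s = 6.003e+04 m = 60.03 km.

60.0 km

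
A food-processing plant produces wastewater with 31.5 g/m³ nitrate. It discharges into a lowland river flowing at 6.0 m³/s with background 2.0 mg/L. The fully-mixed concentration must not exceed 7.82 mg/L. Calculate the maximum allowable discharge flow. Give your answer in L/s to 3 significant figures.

1470 L/s

Mass balance at complete mixing: C_std·(Q_w + Q_r) = Q_w·C_e + Q_r·C_b.
Rearranging, Q_w = Q_r·(C_std − C_b)/(C_e − C_std) = 6.0·(7.82 − 2) / (31.5 − 7.82) = 1.475 m³/s.
= 1475 L/s.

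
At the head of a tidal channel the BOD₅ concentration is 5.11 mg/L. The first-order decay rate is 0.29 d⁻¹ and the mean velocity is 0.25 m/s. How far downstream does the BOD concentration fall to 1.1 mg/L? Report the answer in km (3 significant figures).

From C = C₀·e^(−kt), t = ln(C₀/C)/k = ln(5.11/1.1)/0.29 = 1.536/0.29 = 5.296 d.
Distance = v·t = 0.25 m/s × 4.576e+05 s = 1.144e+05 m = 114.4 km.

114 km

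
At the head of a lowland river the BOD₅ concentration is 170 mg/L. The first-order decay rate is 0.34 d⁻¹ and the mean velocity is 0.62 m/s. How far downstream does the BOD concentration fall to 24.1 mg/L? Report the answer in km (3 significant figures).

308 km

From C = C₀·e^(−kt), t = ln(C₀/C)/k = ln(170/24.1)/0.34 = 1.954/0.34 = 5.746 d.
Distance = v·t = 0.62 m/s × 4.964e+05 s = 3.078e+05 m = 307.8 km.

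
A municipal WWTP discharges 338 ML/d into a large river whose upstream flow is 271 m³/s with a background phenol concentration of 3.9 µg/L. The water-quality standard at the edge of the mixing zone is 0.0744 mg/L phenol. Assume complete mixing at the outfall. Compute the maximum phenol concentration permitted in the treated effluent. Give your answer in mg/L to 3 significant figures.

4.96 mg/L

338 ML/d = 3.912 m³/s.
3.9 µg/L = 0.0039 mg/L.
Mass balance: 0.0744·274.9 = 3.912·Cₑ + 271·0.0039.
Cₑ = (20.45 − 1.057) / 3.912 = 4.958 mg/L.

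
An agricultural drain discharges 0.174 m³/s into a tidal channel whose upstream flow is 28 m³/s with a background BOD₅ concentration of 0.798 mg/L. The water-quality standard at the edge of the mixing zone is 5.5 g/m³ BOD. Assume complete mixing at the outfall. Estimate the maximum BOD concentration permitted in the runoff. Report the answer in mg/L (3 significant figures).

762 mg/L

Mass balance: 5.5·28.17 = 0.174·Cₑ + 28·0.798.
Cₑ = (155 − 22.34) / 0.174 = 762.1 mg/L.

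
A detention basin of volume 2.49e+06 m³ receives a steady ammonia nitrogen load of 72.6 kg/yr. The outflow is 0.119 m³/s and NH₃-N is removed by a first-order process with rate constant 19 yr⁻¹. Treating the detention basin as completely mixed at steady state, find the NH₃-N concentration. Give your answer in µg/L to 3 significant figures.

Outflow Q = 0.119 m³/s × 3.156e+07 s/yr = 3.755e+06 m³/yr.
Steady-state CSTR mass balance: W = Q·C + k·V·C, so C = W/(Q + kV).
Q + kV = 3.755e+06 + 19·2.49e+06 = 5.107e+07 m³/yr.
C = 72.6/5.107e+07 = 1.422e-06 kg/m³ = 0.001422 mg/L = 1.422 µg/L.

1.42 µg/L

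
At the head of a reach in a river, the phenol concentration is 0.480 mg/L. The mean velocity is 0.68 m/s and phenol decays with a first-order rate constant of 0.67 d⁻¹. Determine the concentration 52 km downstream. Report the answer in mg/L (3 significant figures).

Travel time t = 52 km / 0.68 m/s = 5.2e+04/0.68 = 7.647e+04 s = 0.8851 d.
First-order decay: C = 0.480·exp(−0.67·0.8851) = 0.480·0.5527 = 0.2653 mg/L.

0.265 mg/L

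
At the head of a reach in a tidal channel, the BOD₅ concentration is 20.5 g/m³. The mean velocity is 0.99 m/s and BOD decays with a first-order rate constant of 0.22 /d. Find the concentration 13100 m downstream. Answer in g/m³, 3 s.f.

Travel time t = 13100 m / 0.99 m/s = 1.31e+04/0.99 = 1.323e+04 s = 0.1532 d.
First-order decay: C = 20.5·exp(−0.22·0.1532) = 20.5·0.9669 = 19.82 g/m³.

19.8 g/m³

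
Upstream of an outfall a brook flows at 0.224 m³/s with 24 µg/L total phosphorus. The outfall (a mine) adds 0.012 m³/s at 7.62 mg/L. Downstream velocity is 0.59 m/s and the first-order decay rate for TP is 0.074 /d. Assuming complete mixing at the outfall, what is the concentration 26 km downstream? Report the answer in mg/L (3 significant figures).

24 µg/L = 0.024 mg/L.
After complete mixing, C₀ = (0.012·7.62 + 0.224·0.024) / 0.236 = 0.4102 mg/L.
Travel time t = 2.6e+04 m / 0.59 m/s = 4.407e+04 s = 0.51 d.
C = 0.4102·exp(−0.074·0.51) = 0.4102·0.963 = 0.395 mg/L.

0.395 mg/L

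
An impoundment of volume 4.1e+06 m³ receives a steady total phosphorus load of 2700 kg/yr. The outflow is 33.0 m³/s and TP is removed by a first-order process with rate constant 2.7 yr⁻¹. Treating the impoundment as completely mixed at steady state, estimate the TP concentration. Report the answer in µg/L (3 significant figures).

Outflow Q = 33.0 m³/s × 3.156e+07 s/yr = 1.041e+09 m³/yr.
Steady-state CSTR mass balance: W = Q·C + k·V·C, so C = W/(Q + kV).
Q + kV = 1.041e+09 + 2.7·4.1e+06 = 1.052e+09 m³/yr.
C = 2700/1.052e+09 = 2.565e-06 kg/m³ = 0.002565 mg/L = 2.565 µg/L.

2.57 µg/L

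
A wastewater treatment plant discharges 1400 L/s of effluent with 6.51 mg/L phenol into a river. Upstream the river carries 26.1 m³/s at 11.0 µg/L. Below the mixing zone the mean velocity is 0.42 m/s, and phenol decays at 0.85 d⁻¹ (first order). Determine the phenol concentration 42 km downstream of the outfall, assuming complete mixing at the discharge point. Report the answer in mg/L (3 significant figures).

0.128 mg/L

1400 L/s = 1.4 m³/s.
11.0 µg/L = 0.011 mg/L.
After complete mixing, C₀ = (1.4·6.51 + 26.1·0.011) / 27.5 = 0.3419 mg/L.
Travel time t = 4.2e+04 m / 0.42 m/s = 1e+05 s = 1.157 d.
C = 0.3419·exp(−0.85·1.157) = 0.3419·0.3739 = 0.1278 mg/L.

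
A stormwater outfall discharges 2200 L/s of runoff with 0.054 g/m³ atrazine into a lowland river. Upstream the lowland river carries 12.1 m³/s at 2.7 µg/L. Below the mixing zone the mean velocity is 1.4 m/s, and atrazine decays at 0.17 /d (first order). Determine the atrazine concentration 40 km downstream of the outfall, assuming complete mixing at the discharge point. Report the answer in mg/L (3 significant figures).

2200 L/s = 2.2 m³/s.
2.7 µg/L = 0.0027 mg/L.
After complete mixing, C₀ = (2.2·0.054 + 12.1·0.0027) / 14.3 = 0.01059 mg/L.
Travel time t = 4e+04 m / 1.4 m/s = 2.857e+04 s = 0.3307 d.
C = 0.01059·exp(−0.17·0.3307) = 0.01059·0.9453 = 0.01001 mg/L.

0.0100 mg/L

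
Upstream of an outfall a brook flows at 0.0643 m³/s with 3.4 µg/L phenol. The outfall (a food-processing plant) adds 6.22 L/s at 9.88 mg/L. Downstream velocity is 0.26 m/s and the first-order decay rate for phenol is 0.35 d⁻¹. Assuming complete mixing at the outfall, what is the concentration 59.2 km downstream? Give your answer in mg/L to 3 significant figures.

6.22 L/s = 0.00622 m³/s.
3.4 µg/L = 0.0034 mg/L.
After complete mixing, C₀ = (0.00622·9.88 + 0.0643·0.0034) / 0.07052 = 0.8745 mg/L.
Travel time t = 5.92e+04 m / 0.26 m/s = 2.277e+05 s = 2.635 d.
C = 0.8745·exp(−0.35·2.635) = 0.8745·0.3976 = 0.3477 mg/L.

0.348 mg/L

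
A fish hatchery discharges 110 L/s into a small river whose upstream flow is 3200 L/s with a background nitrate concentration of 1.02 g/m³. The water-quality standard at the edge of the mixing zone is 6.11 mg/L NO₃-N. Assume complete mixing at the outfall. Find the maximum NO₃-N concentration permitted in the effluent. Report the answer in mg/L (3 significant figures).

154 mg/L

110 L/s = 0.11 m³/s.
3200 L/s = 3.2 m³/s.
Mass balance: 6.11·3.31 = 0.11·Cₑ + 3.2·1.02.
Cₑ = (20.22 − 3.264) / 0.11 = 154.2 mg/L.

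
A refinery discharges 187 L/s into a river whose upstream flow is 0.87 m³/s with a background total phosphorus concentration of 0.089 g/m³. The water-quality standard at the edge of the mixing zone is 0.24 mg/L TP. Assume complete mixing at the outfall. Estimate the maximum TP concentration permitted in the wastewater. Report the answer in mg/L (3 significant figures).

187 L/s = 0.187 m³/s.
Mass balance: 0.24·1.057 = 0.187·Cₑ + 0.87·0.089.
Cₑ = (0.2537 − 0.07743) / 0.187 = 0.9425 mg/L.

0.943 mg/L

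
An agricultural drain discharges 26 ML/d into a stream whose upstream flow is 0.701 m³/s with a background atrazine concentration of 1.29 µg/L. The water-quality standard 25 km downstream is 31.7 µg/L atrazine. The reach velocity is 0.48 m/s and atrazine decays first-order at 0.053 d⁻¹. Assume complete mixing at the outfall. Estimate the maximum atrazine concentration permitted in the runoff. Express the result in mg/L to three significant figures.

26 ML/d = 0.3009 m³/s.
1.29 µg/L = 0.00129 mg/L.
31.7 µg/L = 0.0317 mg/L.
Travel time to the compliance point: t = 2.5e+04/0.48 = 5.208e+04 s = 0.6028 d; decay factor exp(−0.053·0.6028) = 0.9686.
So the concentration just after mixing may be at most 0.0317/0.9686 = 0.03273 mg/L.
Mass balance: 0.03273·1.002 = 0.3009·Cₑ + 0.701·0.00129.
Cₑ = (0.03279 − 0.0009043) / 0.3009 = 0.106 mg/L.

0.106 mg/L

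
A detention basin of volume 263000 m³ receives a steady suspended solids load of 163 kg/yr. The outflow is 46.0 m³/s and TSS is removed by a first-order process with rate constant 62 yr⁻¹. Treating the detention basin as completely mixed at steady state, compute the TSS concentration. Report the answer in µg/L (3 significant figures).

Outflow Q = 46.0 m³/s × 3.156e+07 s/yr = 1.452e+09 m³/yr.
Steady-state CSTR mass balance: W = Q·C + k·V·C, so C = W/(Q + kV).
Q + kV = 1.452e+09 + 62·263000 = 1.468e+09 m³/yr.
C = 163/1.468e+09 = 1.11e-07 kg/m³ = 0.000111 mg/L = 0.111 µg/L.

0.111 µg/L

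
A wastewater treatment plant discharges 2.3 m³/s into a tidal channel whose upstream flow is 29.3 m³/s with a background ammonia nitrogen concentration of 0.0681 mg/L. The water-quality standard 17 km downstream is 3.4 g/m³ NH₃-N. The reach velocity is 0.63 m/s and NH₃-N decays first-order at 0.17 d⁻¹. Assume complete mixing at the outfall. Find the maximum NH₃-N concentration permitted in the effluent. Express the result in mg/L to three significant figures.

Travel time to the compliance point: t = 1.7e+04/0.63 = 2.698e+04 s = 0.3123 d; decay factor exp(−0.17·0.3123) = 0.9483.
So the concentration just after mixing may be at most 3.4/0.9483 = 3.585 mg/L.
Mass balance: 3.585·31.6 = 2.3·Cₑ + 29.3·0.0681.
Cₑ = (113.3 − 1.995) / 2.3 = 48.39 mg/L.

48.4 mg/L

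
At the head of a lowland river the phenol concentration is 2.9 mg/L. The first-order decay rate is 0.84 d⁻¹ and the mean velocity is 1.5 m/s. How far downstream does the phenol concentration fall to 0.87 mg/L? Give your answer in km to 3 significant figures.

From C = C₀·e^(−kt), t = ln(C₀/C)/k = ln(2.9/0.87)/0.84 = 1.204/0.84 = 1.433 d.
Distance = v·t = 1.5 m/s × 1.238e+05 s = 1.858e+05 m = 185.8 km.

186 km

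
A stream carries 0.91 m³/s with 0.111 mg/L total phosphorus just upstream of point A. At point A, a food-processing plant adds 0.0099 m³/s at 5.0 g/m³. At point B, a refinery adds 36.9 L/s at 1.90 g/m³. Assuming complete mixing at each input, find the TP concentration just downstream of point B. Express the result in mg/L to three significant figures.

After input A: C = (0.91·0.111 + 0.0099·5) / 0.9199 = 0.1636 mg/L.
36.9 L/s = 0.0369 m³/s.
After input B: C = (0.9199·0.1636 + 0.0369·1.9) / 0.9568 = 0.2306 mg/L.

0.231 mg/L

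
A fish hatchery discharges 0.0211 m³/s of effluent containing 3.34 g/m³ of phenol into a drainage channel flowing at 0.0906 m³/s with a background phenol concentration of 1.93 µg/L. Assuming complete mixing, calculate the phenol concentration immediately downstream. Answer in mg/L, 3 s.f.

0.632 mg/L

1.93 µg/L = 0.00193 mg/L.
By mass balance at complete mixing, C = (0.0211·3.34 + 0.0906·0.00193) / (0.0211 + 0.0906) = 0.07065/0.1117 = 0.6325 mg/L.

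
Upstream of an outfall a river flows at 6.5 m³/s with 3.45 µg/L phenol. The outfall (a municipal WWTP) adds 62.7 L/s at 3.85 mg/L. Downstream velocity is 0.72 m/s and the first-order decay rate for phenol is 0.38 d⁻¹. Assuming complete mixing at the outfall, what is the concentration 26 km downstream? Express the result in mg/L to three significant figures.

62.7 L/s = 0.0627 m³/s.
3.45 µg/L = 0.00345 mg/L.
After complete mixing, C₀ = (0.0627·3.85 + 6.5·0.00345) / 6.563 = 0.0402 mg/L.
Travel time t = 2.6e+04 m / 0.72 m/s = 3.611e+04 s = 0.418 d.
C = 0.0402·exp(−0.38·0.418) = 0.0402·0.8531 = 0.0343 mg/L.

0.0343 mg/L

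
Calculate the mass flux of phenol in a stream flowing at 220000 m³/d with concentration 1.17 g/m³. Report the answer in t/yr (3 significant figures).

220000 m³/d = 2.546 m³/s.
Mass flux = Q·C = 2.546 m³/s × 1.17 g/m³ = 2.979 g/s.
= 2.979 g/s × 31.56 = 94.02 t/yr.

94.0 t/yr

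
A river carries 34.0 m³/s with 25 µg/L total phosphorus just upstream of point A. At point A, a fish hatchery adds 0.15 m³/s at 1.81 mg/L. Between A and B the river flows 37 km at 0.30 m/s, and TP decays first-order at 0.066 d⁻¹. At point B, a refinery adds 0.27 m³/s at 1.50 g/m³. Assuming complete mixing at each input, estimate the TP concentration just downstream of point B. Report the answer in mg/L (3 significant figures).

0.0414 mg/L

25 µg/L = 0.025 mg/L.
After input A: C = (34·0.025 + 0.15·1.81) / 34.15 = 0.03284 mg/L.
Over the 37 km reach to input B (t = 1.233e+05 s = 1.427 d), decay gives C = 0.03284·exp(−0.066·1.427) = 0.02989 mg/L.
After input B: C = (34.15·0.02989 + 0.27·1.5) / 34.42 = 0.04142 mg/L.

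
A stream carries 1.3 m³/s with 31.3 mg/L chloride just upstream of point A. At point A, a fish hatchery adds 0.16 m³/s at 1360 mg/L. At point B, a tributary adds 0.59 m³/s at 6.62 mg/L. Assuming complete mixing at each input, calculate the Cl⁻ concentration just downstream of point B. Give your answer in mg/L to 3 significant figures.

After input A: C = (1.3·31.3 + 0.16·1360) / 1.46 = 176.9 mg/L.
After input B: C = (1.46·176.9 + 0.59·6.62) / 2.05 = 127.9 mg/L.

128 mg/L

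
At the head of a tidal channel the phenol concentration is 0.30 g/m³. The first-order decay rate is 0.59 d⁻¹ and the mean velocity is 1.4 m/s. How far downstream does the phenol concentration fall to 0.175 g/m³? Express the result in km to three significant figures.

From C = C₀·e^(−kt), t = ln(C₀/C)/k = ln(0.30/0.175)/0.59 = 0.539/0.59 = 0.9136 d.
Distance = v·t = 1.4 m/s × 7.893e+04 s = 1.105e+05 m = 110.5 km.

111 km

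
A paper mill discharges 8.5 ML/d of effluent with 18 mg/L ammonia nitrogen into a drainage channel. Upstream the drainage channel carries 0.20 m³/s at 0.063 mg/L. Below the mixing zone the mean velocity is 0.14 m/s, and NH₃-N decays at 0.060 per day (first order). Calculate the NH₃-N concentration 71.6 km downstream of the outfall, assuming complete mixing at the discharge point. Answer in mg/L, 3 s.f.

4.19 mg/L

8.5 ML/d = 0.09838 m³/s.
After complete mixing, C₀ = (0.09838·18 + 0.2·0.063) / 0.2984 = 5.977 mg/L.
Travel time t = 7.16e+04 m / 0.14 m/s = 5.114e+05 s = 5.919 d.
C = 5.977·exp(−0.060·5.919) = 5.977·0.7011 = 4.19 mg/L.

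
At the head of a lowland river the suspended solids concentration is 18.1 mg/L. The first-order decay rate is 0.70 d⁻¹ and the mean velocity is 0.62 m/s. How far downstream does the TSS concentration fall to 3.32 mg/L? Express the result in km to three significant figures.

From C = C₀·e^(−kt), t = ln(C₀/C)/k = ln(18.1/3.32)/0.70 = 1.696/0.70 = 2.423 d.
Distance = v·t = 0.62 m/s × 2.093e+05 s = 1.298e+05 m = 129.8 km.

130 km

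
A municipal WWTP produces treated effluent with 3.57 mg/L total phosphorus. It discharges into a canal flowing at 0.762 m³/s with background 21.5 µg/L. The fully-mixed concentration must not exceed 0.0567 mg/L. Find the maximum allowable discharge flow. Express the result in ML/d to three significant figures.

0.660 ML/d

21.5 µg/L = 0.0215 mg/L.
Mass balance at complete mixing: C_std·(Q_w + Q_r) = Q_w·C_e + Q_r·C_b.
Rearranging, Q_w = Q_r·(C_std − C_b)/(C_e − C_std) = 0.762·(0.0567 − 0.0215) / (3.57 − 0.0567) = 0.007635 m³/s.
= 0.6596 ML/d.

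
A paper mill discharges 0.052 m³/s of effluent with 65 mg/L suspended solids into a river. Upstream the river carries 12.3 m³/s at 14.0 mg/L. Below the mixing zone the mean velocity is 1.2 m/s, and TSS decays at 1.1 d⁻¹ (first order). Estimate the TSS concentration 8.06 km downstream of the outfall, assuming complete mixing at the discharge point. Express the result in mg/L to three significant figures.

13.0 mg/L

After complete mixing, C₀ = (0.052·65 + 12.3·14) / 12.35 = 14.21 mg/L.
Travel time t = 8060 m / 1.2 m/s = 6717 s = 0.07774 d.
C = 14.21·exp(−1.1·0.07774) = 14.21·0.918 = 13.05 mg/L.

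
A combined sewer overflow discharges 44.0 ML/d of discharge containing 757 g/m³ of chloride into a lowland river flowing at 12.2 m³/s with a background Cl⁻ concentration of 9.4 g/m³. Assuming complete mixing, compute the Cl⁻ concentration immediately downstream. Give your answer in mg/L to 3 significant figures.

44.0 ML/d = 0.5093 m³/s.
By mass balance at complete mixing, C = (0.5093·757 + 12.2·9.4) / (0.5093 + 12.2) = 500.2/12.71 = 39.36 mg/L.

39.4 mg/L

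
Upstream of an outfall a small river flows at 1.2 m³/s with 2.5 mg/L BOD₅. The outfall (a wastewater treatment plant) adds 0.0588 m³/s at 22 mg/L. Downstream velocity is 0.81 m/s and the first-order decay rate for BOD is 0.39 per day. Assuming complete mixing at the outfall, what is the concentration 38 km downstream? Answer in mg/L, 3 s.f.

2.76 mg/L

After complete mixing, C₀ = (0.0588·22 + 1.2·2.5) / 1.259 = 3.411 mg/L.
Travel time t = 3.8e+04 m / 0.81 m/s = 4.691e+04 s = 0.543 d.
C = 3.411·exp(−0.39·0.543) = 3.411·0.8092 = 2.76 mg/L.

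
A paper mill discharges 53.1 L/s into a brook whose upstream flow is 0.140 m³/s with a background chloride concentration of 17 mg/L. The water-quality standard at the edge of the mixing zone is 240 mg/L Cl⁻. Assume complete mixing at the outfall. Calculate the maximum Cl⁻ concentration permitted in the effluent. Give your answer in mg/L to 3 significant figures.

828 mg/L

53.1 L/s = 0.0531 m³/s.
Mass balance: 240·0.1931 = 0.0531·Cₑ + 0.14·17.
Cₑ = (46.34 − 2.38) / 0.0531 = 827.9 mg/L.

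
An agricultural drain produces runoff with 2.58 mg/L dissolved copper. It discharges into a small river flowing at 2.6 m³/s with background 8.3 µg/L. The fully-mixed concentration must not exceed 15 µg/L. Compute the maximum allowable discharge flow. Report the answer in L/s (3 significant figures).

6.79 L/s

8.3 µg/L = 0.0083 mg/L.
15 µg/L = 0.015 mg/L.
Mass balance at complete mixing: C_std·(Q_w + Q_r) = Q_w·C_e + Q_r·C_b.
Rearranging, Q_w = Q_r·(C_std − C_b)/(C_e − C_std) = 2.6·(0.015 − 0.0083) / (2.58 − 0.015) = 0.006791 m³/s.
= 6.791 L/s.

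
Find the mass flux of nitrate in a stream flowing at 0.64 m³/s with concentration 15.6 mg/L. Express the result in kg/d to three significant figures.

Mass flux = Q·C = 0.64 m³/s × 15.6 g/m³ = 9.984 g/s.
= 9.984 g/s × 86.4 = 862.6 kg/d.

863 kg/d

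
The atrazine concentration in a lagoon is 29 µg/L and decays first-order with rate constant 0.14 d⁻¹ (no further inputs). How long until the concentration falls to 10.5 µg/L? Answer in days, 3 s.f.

t = ln(C₀/C)/k = ln(29/10.5)/0.14 = 1.016/0.14 = 7.257 d.

7.26 d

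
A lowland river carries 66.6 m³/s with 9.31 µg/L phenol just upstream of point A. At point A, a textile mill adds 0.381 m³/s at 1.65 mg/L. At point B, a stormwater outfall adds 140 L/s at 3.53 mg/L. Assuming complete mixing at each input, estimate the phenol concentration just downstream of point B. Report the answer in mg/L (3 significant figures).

9.31 µg/L = 0.00931 mg/L.
After input A: C = (66.6·0.00931 + 0.381·1.65) / 66.98 = 0.01864 mg/L.
140 L/s = 0.14 m³/s.
After input B: C = (66.98·0.01864 + 0.14·3.53) / 67.12 = 0.02597 mg/L.

0.0260 mg/L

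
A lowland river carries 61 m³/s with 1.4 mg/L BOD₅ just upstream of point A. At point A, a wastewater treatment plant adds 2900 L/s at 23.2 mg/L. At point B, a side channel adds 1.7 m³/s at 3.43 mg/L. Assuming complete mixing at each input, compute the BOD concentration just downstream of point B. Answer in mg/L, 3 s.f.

2900 L/s = 2.9 m³/s.
After input A: C = (61·1.4 + 2.9·23.2) / 63.9 = 2.389 mg/L.
After input B: C = (63.9·2.389 + 1.7·3.43) / 65.6 = 2.416 mg/L.

2.42 mg/L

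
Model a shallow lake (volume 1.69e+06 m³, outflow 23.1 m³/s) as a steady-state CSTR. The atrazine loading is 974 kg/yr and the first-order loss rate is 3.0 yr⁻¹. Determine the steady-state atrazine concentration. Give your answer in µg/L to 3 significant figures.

1.33 µg/L

Outflow Q = 23.1 m³/s × 3.156e+07 s/yr = 7.29e+08 m³/yr.
Steady-state CSTR mass balance: W = Q·C + k·V·C, so C = W/(Q + kV).
Q + kV = 7.29e+08 + 3.0·1.69e+06 = 7.341e+08 m³/yr.
C = 974/7.341e+08 = 1.327e-06 kg/m³ = 0.001327 mg/L = 1.327 µg/L.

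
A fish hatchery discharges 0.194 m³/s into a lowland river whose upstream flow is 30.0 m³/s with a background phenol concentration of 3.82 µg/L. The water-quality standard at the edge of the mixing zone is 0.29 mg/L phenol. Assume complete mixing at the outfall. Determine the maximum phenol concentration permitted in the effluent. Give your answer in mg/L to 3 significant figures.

3.82 µg/L = 0.00382 mg/L.
Mass balance: 0.29·30.19 = 0.194·Cₑ + 30·0.00382.
Cₑ = (8.756 − 0.1146) / 0.194 = 44.54 mg/L.

44.5 mg/L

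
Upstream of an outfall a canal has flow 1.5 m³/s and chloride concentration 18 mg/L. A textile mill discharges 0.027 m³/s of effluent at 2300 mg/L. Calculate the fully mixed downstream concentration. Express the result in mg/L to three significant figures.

Conservation of mass across the mixing zone: C = (0.027·2300 + 1.5·18) / (0.027 + 1.5) = 89.1/1.527 = 58.35 mg/L.

58.3 mg/L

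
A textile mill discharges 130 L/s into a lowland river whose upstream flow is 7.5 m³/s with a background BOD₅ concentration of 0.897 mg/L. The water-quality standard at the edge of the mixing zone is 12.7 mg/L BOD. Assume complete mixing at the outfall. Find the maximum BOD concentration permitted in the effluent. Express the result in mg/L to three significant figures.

130 L/s = 0.13 m³/s.
Mass balance: 12.7·7.63 = 0.13·Cₑ + 7.5·0.897.
Cₑ = (96.9 − 6.728) / 0.13 = 693.6 mg/L.

694 mg/L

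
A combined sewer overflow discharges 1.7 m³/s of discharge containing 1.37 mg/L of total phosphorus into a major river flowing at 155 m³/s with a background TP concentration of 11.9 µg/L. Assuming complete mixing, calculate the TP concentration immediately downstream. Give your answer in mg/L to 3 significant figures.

0.0266 mg/L

11.9 µg/L = 0.0119 mg/L.
Flow-weighted mixing gives C = (1.7·1.37 + 155·0.0119) / (1.7 + 155) = 4.174/156.7 = 0.02663 mg/L.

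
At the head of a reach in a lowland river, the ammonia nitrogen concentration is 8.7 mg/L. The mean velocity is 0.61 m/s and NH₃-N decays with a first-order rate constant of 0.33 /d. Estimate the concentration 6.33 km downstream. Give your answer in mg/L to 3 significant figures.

8.36 mg/L

Travel time t = 6.33 km / 0.61 m/s = 6330/0.61 = 1.038e+04 s = 0.1201 d.
First-order decay: C = 8.7·exp(−0.33·0.1201) = 8.7·0.9611 = 8.362 mg/L.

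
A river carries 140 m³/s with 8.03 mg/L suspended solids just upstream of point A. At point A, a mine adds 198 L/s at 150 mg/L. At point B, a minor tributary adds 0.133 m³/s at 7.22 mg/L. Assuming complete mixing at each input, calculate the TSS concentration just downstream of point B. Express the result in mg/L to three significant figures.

8.23 mg/L

198 L/s = 0.198 m³/s.
After input A: C = (140·8.03 + 0.198·150) / 140.2 = 8.231 mg/L.
After input B: C = (140.2·8.231 + 0.133·7.22) / 140.3 = 8.23 mg/L.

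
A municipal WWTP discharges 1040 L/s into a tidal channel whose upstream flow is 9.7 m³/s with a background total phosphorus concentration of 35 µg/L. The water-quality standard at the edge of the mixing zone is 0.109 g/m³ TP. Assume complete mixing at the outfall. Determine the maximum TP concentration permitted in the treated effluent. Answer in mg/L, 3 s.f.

1040 L/s = 1.04 m³/s.
35 µg/L = 0.035 mg/L.
Mass balance: 0.109·10.74 = 1.04·Cₑ + 9.7·0.035.
Cₑ = (1.171 − 0.3395) / 1.04 = 0.7992 mg/L.

0.799 mg/L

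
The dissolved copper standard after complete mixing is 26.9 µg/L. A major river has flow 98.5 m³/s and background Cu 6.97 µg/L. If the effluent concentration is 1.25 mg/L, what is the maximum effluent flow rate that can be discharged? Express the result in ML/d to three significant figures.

6.97 µg/L = 0.00697 mg/L.
26.9 µg/L = 0.0269 mg/L.
Mass balance at complete mixing: C_std·(Q_w + Q_r) = Q_w·C_e + Q_r·C_b.
Rearranging, Q_w = Q_r·(C_std − C_b)/(C_e − C_std) = 98.5·(0.0269 − 0.00697) / (1.25 − 0.0269) = 1.605 m³/s.
= 138.7 ML/d.

139 ML/d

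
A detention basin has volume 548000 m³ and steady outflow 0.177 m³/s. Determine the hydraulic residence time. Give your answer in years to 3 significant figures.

Q = 0.177 m³/s × 3.156e+07 s/yr = 5.586e+06 m³/yr.
Hydraulic residence time τ = V/Q = 548000/5.586e+06 = 0.09811 yr.

0.0981 yr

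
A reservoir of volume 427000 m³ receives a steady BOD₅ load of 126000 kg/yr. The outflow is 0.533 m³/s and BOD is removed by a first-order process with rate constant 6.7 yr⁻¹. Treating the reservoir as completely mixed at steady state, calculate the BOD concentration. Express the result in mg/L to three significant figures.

Outflow Q = 0.533 m³/s × 3.156e+07 s/yr = 1.682e+07 m³/yr.
Steady-state CSTR mass balance: W = Q·C + k·V·C, so C = W/(Q + kV).
Q + kV = 1.682e+07 + 6.7·427000 = 1.968e+07 m³/yr.
C = 126000/1.968e+07 = 0.006402 kg/m³ = 6.402 mg/L.

6.40 mg/L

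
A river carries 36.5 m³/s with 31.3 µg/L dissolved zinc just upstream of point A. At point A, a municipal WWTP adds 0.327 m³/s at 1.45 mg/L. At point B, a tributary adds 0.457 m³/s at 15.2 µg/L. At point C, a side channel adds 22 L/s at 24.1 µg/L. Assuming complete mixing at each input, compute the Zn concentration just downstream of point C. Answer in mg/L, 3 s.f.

31.3 µg/L = 0.0313 mg/L.
After input A: C = (36.5·0.0313 + 0.327·1.45) / 36.83 = 0.0439 mg/L.
15.2 µg/L = 0.0152 mg/L.
After input B: C = (36.83·0.0439 + 0.457·0.0152) / 37.28 = 0.04355 mg/L.
22 L/s = 0.022 m³/s.
24.1 µg/L = 0.0241 mg/L.
After input C: C = (37.28·0.04355 + 0.022·0.0241) / 37.31 = 0.04353 mg/L.

0.0435 mg/L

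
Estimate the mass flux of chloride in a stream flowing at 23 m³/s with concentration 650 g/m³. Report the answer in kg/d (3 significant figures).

1.29e+06 kg/d

Mass flux = Q·C = 23 m³/s × 650 g/m³ = 1.495e+04 g/s.
= 1.495e+04 g/s × 86.4 = 1.292e+06 kg/d.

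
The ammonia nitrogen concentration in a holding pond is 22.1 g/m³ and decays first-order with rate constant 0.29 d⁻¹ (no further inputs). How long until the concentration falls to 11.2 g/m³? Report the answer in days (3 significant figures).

2.34 d

t = ln(C₀/C)/k = ln(22.1/11.2)/0.29 = 0.6797/0.29 = 2.344 d.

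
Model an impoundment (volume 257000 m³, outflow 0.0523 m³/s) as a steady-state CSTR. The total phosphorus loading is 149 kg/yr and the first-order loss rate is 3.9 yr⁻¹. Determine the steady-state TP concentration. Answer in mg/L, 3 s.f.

0.0562 mg/L

Outflow Q = 0.0523 m³/s × 3.156e+07 s/yr = 1.65e+06 m³/yr.
Steady-state CSTR mass balance: W = Q·C + k·V·C, so C = W/(Q + kV).
Q + kV = 1.65e+06 + 3.9·257000 = 2.653e+06 m³/yr.
C = 149/2.653e+06 = 5.617e-05 kg/m³ = 0.05617 mg/L.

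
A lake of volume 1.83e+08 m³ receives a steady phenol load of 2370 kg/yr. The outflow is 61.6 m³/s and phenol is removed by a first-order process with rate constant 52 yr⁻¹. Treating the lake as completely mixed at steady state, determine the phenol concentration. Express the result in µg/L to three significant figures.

0.207 µg/L

Outflow Q = 61.6 m³/s × 3.156e+07 s/yr = 1.944e+09 m³/yr.
Steady-state CSTR mass balance: W = Q·C + k·V·C, so C = W/(Q + kV).
Q + kV = 1.944e+09 + 52·1.83e+08 = 1.146e+10 m³/yr.
C = 2370/1.146e+10 = 2.068e-07 kg/m³ = 0.0002068 mg/L = 0.2068 µg/L.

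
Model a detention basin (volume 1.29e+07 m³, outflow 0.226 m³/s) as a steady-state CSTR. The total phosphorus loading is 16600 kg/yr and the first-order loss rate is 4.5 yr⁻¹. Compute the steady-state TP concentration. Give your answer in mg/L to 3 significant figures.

Outflow Q = 0.226 m³/s × 3.156e+07 s/yr = 7.132e+06 m³/yr.
Steady-state CSTR mass balance: W = Q·C + k·V·C, so C = W/(Q + kV).
Q + kV = 7.132e+06 + 4.5·1.29e+07 = 6.518e+07 m³/yr.
C = 16600/6.518e+07 = 0.0002547 kg/m³ = 0.2547 mg/L.

0.255 mg/L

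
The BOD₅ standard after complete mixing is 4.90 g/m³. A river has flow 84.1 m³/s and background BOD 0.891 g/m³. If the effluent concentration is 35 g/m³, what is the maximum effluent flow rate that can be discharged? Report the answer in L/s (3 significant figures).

11200 L/s

Mass balance at complete mixing: C_std·(Q_w + Q_r) = Q_w·C_e + Q_r·C_b.
Rearranging, Q_w = Q_r·(C_std − C_b)/(C_e − C_std) = 84.1·(4.9 − 0.891) / (35 − 4.9) = 11.2 m³/s.
= 1.12e+04 L/s.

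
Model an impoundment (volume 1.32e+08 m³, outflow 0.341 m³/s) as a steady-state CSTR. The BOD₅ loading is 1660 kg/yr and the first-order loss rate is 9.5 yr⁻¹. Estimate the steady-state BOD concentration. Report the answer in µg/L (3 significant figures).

1.31 µg/L

Outflow Q = 0.341 m³/s × 3.156e+07 s/yr = 1.076e+07 m³/yr.
Steady-state CSTR mass balance: W = Q·C + k·V·C, so C = W/(Q + kV).
Q + kV = 1.076e+07 + 9.5·1.32e+08 = 1.265e+09 m³/yr.
C = 1660/1.265e+09 = 1.313e-06 kg/m³ = 0.001313 mg/L = 1.313 µg/L.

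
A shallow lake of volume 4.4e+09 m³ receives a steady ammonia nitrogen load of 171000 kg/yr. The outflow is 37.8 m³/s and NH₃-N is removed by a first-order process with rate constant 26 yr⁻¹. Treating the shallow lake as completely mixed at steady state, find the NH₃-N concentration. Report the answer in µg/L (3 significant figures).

1.48 µg/L

Outflow Q = 37.8 m³/s × 3.156e+07 s/yr = 1.193e+09 m³/yr.
Steady-state CSTR mass balance: W = Q·C + k·V·C, so C = W/(Q + kV).
Q + kV = 1.193e+09 + 26·4.4e+09 = 1.156e+11 m³/yr.
C = 171000/1.156e+11 = 1.479e-06 kg/m³ = 0.001479 mg/L = 1.479 µg/L.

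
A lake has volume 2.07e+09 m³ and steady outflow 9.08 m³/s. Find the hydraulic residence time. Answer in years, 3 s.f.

Q = 9.08 m³/s × 3.156e+07 s/yr = 2.865e+08 m³/yr.
Hydraulic residence time τ = V/Q = 2.07e+09/2.865e+08 = 7.224 yr.

7.22 yr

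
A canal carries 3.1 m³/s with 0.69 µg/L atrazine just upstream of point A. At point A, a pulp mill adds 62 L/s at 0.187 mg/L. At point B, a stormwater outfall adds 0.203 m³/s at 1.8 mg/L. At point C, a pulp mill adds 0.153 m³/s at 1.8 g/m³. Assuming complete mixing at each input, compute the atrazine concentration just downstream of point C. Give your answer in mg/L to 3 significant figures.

0.186 mg/L

0.69 µg/L = 0.00069 mg/L.
62 L/s = 0.062 m³/s.
After input A: C = (3.1·0.00069 + 0.062·0.187) / 3.162 = 0.004343 mg/L.
After input B: C = (3.162·0.004343 + 0.203·1.8) / 3.365 = 0.1127 mg/L.
After input C: C = (3.365·0.1127 + 0.153·1.8) / 3.518 = 0.1861 mg/L.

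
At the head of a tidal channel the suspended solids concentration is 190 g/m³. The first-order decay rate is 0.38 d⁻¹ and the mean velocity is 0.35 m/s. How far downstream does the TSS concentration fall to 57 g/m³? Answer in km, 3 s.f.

From C = C₀·e^(−kt), t = ln(C₀/C)/k = ln(190/57)/0.38 = 1.204/0.38 = 3.168 d.
Distance = v·t = 0.35 m/s × 2.737e+05 s = 9.581e+04 m = 95.81 km.

95.8 km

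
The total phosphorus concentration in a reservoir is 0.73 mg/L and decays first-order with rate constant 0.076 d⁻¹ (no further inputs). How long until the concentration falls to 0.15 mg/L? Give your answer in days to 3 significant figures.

20.8 d

t = ln(C₀/C)/k = ln(0.73/0.15)/0.076 = 1.582/0.076 = 20.82 d.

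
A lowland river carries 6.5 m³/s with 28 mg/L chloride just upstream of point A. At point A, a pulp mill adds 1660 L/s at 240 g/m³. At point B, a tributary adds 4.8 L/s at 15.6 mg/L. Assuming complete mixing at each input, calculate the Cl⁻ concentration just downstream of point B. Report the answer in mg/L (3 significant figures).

71.1 mg/L

1660 L/s = 1.66 m³/s.
After input A: C = (6.5·28 + 1.66·240) / 8.16 = 71.13 mg/L.
4.8 L/s = 0.0048 m³/s.
After input B: C = (8.16·71.13 + 0.0048·15.6) / 8.165 = 71.09 mg/L.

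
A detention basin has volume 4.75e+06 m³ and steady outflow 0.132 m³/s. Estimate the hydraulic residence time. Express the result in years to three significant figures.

Q = 0.132 m³/s × 3.156e+07 s/yr = 4.166e+06 m³/yr.
Hydraulic residence time τ = V/Q = 4.75e+06/4.166e+06 = 1.14 yr.

1.14 yr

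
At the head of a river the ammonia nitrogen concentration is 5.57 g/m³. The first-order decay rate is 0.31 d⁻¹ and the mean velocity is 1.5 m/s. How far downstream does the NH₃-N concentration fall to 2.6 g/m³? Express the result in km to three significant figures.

319 km

From C = C₀·e^(−kt), t = ln(C₀/C)/k = ln(5.57/2.6)/0.31 = 0.7619/0.31 = 2.458 d.
Distance = v·t = 1.5 m/s × 2.123e+05 s = 3.185e+05 m = 318.5 km.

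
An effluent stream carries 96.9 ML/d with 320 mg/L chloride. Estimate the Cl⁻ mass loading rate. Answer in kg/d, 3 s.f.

96.9 ML/d = 1.122 m³/s.
Mass flux = Q·C = 1.122 m³/s × 320 g/m³ = 358.9 g/s.
= 358.9 g/s × 86.4 = 3.101e+04 kg/d.

31000 kg/d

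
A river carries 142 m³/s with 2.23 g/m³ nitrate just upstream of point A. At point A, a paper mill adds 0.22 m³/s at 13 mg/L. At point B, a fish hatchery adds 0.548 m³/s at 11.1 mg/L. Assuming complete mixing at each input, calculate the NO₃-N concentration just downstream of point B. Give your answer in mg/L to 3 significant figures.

2.28 mg/L

After input A: C = (142·2.23 + 0.22·13) / 142.2 = 2.247 mg/L.
After input B: C = (142.2·2.247 + 0.548·11.1) / 142.8 = 2.281 mg/L.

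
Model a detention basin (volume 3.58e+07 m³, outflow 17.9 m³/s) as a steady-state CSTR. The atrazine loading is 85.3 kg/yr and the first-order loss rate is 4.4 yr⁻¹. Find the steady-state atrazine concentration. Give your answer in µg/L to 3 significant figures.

0.118 µg/L

Outflow Q = 17.9 m³/s × 3.156e+07 s/yr = 5.649e+08 m³/yr.
Steady-state CSTR mass balance: W = Q·C + k·V·C, so C = W/(Q + kV).
Q + kV = 5.649e+08 + 4.4·3.58e+07 = 7.224e+08 m³/yr.
C = 85.3/7.224e+08 = 1.181e-07 kg/m³ = 0.0001181 mg/L = 0.1181 µg/L.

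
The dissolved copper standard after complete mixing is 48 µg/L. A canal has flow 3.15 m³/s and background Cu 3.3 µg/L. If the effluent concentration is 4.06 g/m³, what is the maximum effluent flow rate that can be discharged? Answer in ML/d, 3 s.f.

3.03 ML/d

3.3 µg/L = 0.0033 mg/L.
48 µg/L = 0.048 mg/L.
Mass balance at complete mixing: C_std·(Q_w + Q_r) = Q_w·C_e + Q_r·C_b.
Rearranging, Q_w = Q_r·(C_std − C_b)/(C_e − C_std) = 3.15·(0.048 − 0.0033) / (4.06 − 0.048) = 0.0351 m³/s.
= 3.032 ML/d.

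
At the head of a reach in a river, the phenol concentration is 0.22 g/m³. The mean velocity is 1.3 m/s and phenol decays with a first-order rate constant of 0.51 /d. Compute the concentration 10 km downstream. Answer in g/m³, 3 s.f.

0.210 g/m³

Travel time t = 10 km / 1.3 m/s = 1e+04/1.3 = 7692 s = 0.08903 d.
First-order decay: C = 0.22·exp(−0.51·0.08903) = 0.22·0.9556 = 0.2102 g/m³.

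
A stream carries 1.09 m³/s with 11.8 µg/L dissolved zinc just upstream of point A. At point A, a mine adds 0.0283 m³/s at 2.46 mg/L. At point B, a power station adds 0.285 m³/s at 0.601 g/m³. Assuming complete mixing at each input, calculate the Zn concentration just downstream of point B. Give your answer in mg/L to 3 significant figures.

0.181 mg/L

11.8 µg/L = 0.0118 mg/L.
After input A: C = (1.09·0.0118 + 0.0283·2.46) / 1.118 = 0.07375 mg/L.
After input B: C = (1.118·0.07375 + 0.285·0.601) / 1.403 = 0.1808 mg/L.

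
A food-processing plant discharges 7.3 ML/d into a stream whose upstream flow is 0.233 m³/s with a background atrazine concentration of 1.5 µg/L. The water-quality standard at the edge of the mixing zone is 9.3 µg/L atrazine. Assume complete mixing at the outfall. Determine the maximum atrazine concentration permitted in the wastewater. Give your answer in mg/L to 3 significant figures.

7.3 ML/d = 0.08449 m³/s.
1.5 µg/L = 0.0015 mg/L.
9.3 µg/L = 0.0093 mg/L.
Mass balance: 0.0093·0.3175 = 0.08449·Cₑ + 0.233·0.0015.
Cₑ = (0.002953 − 0.0003495) / 0.08449 = 0.03081 mg/L.

0.0308 mg/L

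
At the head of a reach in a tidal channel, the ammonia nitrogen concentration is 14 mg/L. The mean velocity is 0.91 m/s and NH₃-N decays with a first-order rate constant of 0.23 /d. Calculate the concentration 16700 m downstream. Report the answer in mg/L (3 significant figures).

Travel time t = 16700 m / 0.91 m/s = 1.67e+04/0.91 = 1.835e+04 s = 0.2124 d.
First-order decay: C = 14·exp(−0.23·0.2124) = 14·0.9523 = 13.33 mg/L.

13.3 mg/L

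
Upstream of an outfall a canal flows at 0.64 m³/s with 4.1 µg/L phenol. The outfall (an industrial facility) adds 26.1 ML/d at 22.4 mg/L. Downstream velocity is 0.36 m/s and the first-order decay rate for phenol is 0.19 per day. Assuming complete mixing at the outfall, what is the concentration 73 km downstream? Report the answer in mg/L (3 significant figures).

26.1 ML/d = 0.3021 m³/s.
4.1 µg/L = 0.0041 mg/L.
After complete mixing, C₀ = (0.3021·22.4 + 0.64·0.0041) / 0.9421 = 7.185 mg/L.
Travel time t = 7.3e+04 m / 0.36 m/s = 2.028e+05 s = 2.347 d.
C = 7.185·exp(−0.19·2.347) = 7.185·0.6402 = 4.6 mg/L.

4.60 mg/L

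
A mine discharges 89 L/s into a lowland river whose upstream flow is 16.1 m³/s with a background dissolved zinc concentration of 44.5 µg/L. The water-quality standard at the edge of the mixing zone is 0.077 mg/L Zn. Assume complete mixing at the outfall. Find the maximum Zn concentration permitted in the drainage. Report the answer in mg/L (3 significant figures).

5.96 mg/L

89 L/s = 0.089 m³/s.
44.5 µg/L = 0.0445 mg/L.
Mass balance: 0.077·16.19 = 0.089·Cₑ + 16.1·0.0445.
Cₑ = (1.247 − 0.7165) / 0.089 = 5.956 mg/L.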